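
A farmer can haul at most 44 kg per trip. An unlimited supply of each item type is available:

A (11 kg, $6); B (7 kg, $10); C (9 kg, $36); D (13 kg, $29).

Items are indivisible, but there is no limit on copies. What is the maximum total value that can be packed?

$154

Best value-per-unit is C at 36/9; filling with it alone gives 4×36 = 144.
Optimal mix: 1×B + 4×C → weight 43, value 154.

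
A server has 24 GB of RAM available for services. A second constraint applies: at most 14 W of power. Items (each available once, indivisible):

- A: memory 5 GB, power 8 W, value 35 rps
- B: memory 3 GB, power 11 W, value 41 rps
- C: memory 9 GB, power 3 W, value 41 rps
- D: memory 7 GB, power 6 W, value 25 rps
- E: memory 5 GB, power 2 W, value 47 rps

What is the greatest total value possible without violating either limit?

Feasible sets respecting both limits:
- A+C+E: memory 19, power 13, value 123
- C+D+E: memory 21, power 11, value 113
- B+E: memory 8, power 13, value 88
Best: 123 rps.

123 rps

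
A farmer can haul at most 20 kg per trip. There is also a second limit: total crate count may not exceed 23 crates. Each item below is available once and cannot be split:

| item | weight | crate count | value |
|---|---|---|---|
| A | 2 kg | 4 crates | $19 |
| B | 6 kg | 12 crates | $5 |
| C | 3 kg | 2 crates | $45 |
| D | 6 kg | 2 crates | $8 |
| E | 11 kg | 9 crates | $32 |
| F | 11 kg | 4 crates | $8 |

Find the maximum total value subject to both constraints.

$96

Feasible sets respecting both limits:
- A+C+E: weight 16, crate count 15, value 96
- C+D+E: weight 20, crate count 13, value 85
- B+C+E: weight 20, crate count 23, value 82
Best: $96.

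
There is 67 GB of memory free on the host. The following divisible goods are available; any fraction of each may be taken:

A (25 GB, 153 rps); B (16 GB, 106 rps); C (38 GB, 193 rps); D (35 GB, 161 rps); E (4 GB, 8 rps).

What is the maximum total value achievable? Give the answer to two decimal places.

391.05

Take in order of value per unit:
- B (106/16 per unit): all 16 → value 106, running total 106.00
- A (153/25 per unit): all 25 → value 153, running total 259.00
- C (193/38 per unit): 26 of 38 → value 26×193/38 = 132.0526, running total 391.05
Total 391.05.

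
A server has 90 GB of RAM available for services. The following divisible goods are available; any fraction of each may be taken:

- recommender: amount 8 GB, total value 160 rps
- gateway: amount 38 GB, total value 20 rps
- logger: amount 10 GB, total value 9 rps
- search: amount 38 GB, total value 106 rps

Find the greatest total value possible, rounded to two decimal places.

292.89

Take in order of value per unit:
- recommender (160/8 per unit): all 8 → value 160, running total 160.00
- search (106/38 per unit): all 38 → value 106, running total 266.00
- logger (9/10 per unit): all 10 → value 9, running total 275.00
- gateway (20/38 per unit): 34 of 38 → value 34×20/38 = 17.8947, running total 292.89
Total 292.89.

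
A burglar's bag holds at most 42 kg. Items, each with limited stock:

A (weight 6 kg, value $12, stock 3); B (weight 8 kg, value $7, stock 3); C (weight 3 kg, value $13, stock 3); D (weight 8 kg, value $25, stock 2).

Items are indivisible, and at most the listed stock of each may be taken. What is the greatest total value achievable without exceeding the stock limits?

Top feasible selections:
- 2×A + 3×C + 2×D: weight 37, value 113
- 3×A + 2×C + 2×D: weight 40, value 112
- 1×A + 1×B + 3×C + 2×D: weight 39, value 108
- 2×A + 1×B + 2×C + 2×D: weight 42, value 107
Best: $113.

$113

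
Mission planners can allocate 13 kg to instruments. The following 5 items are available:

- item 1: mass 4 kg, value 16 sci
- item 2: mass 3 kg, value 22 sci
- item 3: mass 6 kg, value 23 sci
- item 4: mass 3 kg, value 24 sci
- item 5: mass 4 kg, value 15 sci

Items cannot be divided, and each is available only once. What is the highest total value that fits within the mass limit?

69 sci

This is a 0/1 knapsack; check combinations near the capacity.
- item 2+item 3+item 4: mass 3+6+3=12, value 22+23+24=69
- item 1+item 3+item 4: mass 4+6+3=13, value 16+23+24=63
- item 1+item 2+item 4: mass 4+3+3=10, value 16+22+24=62
- item 3+item 4+item 5: mass 6+3+4=13, value 23+24+15=62
- item 2+item 4+item 5: mass 3+3+4=10, value 22+24+15=61
Best: 69 sci.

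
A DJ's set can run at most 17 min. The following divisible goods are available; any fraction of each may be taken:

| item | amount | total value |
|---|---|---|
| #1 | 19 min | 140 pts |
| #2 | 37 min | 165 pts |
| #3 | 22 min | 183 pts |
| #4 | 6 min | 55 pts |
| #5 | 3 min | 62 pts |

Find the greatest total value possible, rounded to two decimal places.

Take in order of value per unit:
- #5 (62/3 per unit): all 3 → value 62, running total 62.00
- #4 (55/6 per unit): all 6 → value 55, running total 117.00
- #3 (183/22 per unit): 8 of 22 → value 8×183/22 = 66.5455, running total 183.55
Total 183.55.

183.55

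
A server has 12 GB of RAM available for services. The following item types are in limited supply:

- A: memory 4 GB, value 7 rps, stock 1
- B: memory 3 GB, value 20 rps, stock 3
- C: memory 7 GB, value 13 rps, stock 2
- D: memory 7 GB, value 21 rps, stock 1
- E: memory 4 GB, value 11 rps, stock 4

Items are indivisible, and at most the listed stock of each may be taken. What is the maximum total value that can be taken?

Best selections within memory 12 and stock limits:
- 3×B: memory 9, value 60
- 2×B + 1×E: memory 10, value 51
Best: 60 rps.

60 rps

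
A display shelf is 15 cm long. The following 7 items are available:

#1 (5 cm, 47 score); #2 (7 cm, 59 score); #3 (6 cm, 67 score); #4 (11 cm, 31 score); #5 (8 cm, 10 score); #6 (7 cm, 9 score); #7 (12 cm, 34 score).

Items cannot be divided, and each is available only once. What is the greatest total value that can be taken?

126 score

Check high-value combinations within 15 cm:
- #2+#3: length 7+6=13, value 59+67=126
- #1+#3: length 5+6=11, value 47+67=114
- #1+#2: length 5+7=12, value 47+59=106
- #3+#5: length 6+8=14, value 67+10=77
Best: 126 score.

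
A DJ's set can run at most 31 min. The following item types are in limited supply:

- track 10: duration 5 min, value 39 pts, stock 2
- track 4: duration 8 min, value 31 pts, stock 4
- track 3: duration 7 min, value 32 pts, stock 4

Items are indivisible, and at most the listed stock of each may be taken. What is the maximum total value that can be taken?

174 pts

Top feasible selections:
- 2×track 10 + 3×track 3: duration 31, value 174
- 2×track 10 + 2×track 3: duration 24, value 142
- 2×track 10 + 1×track 4 + 1×track 3: duration 25, value 141
- 2×track 10 + 2×track 4: duration 26, value 140
Best: 174 pts.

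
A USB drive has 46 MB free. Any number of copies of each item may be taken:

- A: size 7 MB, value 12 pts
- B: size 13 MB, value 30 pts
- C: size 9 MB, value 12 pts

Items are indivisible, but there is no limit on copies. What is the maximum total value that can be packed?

Best value-per-unit is B at 30/13; filling with it alone gives 3×30 = 90.
Optimal mix: 1×A + 3×B → size 46, value 102.

102 pts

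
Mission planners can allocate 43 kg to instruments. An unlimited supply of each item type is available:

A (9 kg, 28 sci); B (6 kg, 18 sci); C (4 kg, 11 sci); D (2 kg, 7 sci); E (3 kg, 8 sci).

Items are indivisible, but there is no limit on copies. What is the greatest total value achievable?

Best value-per-unit is D at 7/2; filling with it alone gives 21×7 = 147.
Optimal mix: 20×D + 1×E → mass 43, value 148.

148 sci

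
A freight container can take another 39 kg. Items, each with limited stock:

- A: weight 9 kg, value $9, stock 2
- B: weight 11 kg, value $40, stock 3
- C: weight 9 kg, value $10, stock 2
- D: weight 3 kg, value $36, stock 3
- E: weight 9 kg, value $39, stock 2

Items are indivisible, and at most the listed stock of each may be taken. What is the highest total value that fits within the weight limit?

Best selections within weight 39 and stock limits:
- 1×B + 3×D + 2×E: weight 38, value 226
- 1×B + 1×C + 3×D + 1×E: weight 38, value 197
- 1×C + 3×D + 2×E: weight 36, value 196
- 1×A + 1×B + 3×D + 1×E: weight 38, value 196
Best: $226.

$226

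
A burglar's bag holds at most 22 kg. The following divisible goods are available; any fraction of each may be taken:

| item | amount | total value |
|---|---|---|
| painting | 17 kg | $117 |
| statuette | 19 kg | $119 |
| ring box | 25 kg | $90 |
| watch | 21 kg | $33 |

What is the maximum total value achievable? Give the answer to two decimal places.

Take in order of value per unit:
- painting (117/17 per unit): all 17 → value 117, running total 117.00
- statuette (119/19 per unit): 5 of 19 → value 5×119/19 = 31.3158, running total 148.32
Total 148.32.

148.32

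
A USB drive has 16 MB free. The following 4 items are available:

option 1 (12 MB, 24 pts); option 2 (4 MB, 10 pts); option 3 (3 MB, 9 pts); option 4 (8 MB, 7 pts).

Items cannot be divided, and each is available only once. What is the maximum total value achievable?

Check high-value combinations within 16 MB:
- option 1+option 2: size 12+4=16, value 24+10=34
- option 1+option 3: size 12+3=15, value 24+9=33
- option 2+option 3+option 4: size 4+3+8=15, value 10+9+7=26
- option 1: size 12, value 24
- option 2+option 3: size 4+3=7, value 10+9=19
Best: 34 pts.

34 pts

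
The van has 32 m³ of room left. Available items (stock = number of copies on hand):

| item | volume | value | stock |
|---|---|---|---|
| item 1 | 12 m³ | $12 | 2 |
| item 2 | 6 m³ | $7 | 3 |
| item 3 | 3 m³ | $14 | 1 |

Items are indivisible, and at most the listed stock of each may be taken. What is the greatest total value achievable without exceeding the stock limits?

$40

Top feasible selections:
- 1×item 1 + 2×item 2 + 1×item 3: volume 27, value 40
- 2×item 1 + 1×item 3: volume 27, value 38
- 3×item 2 + 1×item 3: volume 21, value 35
Best: $40.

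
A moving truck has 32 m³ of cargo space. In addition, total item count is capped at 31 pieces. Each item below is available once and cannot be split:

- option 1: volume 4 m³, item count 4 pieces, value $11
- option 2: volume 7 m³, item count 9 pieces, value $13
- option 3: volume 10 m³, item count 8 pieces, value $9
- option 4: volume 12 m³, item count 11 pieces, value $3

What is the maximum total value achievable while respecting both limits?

Feasible sets respecting both limits:
- option 1+option 2+option 3: volume 21, item count 21, value 33
- option 1+option 2+option 4: volume 23, item count 24, value 27
- option 2+option 3+option 4: volume 29, item count 28, value 25
Best: $33.

$33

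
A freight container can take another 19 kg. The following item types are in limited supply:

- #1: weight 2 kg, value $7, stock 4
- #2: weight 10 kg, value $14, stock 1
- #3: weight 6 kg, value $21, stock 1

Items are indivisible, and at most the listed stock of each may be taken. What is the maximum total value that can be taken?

Top feasible selections:
- 4×#1 + 1×#3: weight 14, value 49
- 3×#1 + 1×#3: weight 12, value 42
- 1×#1 + 1×#2 + 1×#3: weight 18, value 42
Best: $49.

$49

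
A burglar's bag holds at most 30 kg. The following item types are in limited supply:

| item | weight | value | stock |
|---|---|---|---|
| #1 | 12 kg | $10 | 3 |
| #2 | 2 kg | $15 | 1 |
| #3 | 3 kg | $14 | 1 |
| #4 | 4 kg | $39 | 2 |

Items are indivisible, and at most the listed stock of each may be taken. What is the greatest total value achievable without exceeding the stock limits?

$117

Best selections within weight 30 and stock limits:
- 1×#1 + 1×#2 + 1×#3 + 2×#4: weight 25, value 117
- 1×#2 + 1×#3 + 2×#4: weight 13, value 107
- 1×#1 + 1×#2 + 2×#4: weight 22, value 103
Best: $117.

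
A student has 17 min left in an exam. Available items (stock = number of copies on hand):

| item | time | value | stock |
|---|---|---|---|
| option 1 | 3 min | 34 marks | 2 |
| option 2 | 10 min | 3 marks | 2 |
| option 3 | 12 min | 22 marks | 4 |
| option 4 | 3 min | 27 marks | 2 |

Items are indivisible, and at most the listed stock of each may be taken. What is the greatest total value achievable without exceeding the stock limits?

Best selections within time 17 and stock limits:
- 2×option 1 + 2×option 4: time 12, value 122
- 2×option 1 + 1×option 4: time 9, value 95
- 1×option 1 + 2×option 4: time 9, value 88
- 2×option 1 + 1×option 2: time 16, value 71
Best: 122 marks.

122 marks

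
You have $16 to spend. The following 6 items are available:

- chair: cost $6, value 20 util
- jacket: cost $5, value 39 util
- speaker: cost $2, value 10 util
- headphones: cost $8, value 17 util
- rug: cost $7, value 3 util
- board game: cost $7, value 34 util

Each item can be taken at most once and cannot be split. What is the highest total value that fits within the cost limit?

83 util

Check high-value combinations within $16:
- jacket+speaker+board game: cost 5+2+7=14, value 39+10+34=83
- jacket+board game: cost 5+7=12, value 39+34=73
- chair+jacket+speaker: cost 6+5+2=13, value 20+39+10=69
Best: 83 util.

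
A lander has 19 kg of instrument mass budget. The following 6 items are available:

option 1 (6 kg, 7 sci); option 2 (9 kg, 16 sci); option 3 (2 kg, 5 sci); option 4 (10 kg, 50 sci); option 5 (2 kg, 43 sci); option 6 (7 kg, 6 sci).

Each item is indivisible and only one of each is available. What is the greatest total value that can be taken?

100 sci

Check high-value combinations within 19 kg:
- option 1+option 4+option 5: mass 6+10+2=18, value 7+50+43=100
- option 4+option 5+option 6: mass 10+2+7=19, value 50+43+6=99
- option 3+option 4+option 5: mass 2+10+2=14, value 5+50+43=98
- option 4+option 5: mass 10+2=12, value 50+43=93
Best: 100 sci.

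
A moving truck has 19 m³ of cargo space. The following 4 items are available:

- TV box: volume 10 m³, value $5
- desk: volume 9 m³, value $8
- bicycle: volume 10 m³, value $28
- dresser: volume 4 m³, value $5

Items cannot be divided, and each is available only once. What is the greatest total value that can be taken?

Check high-value combinations within 19 m³:
- desk+bicycle: volume 9+10=19, value 8+28=36
- bicycle+dresser: volume 10+4=14, value 28+5=33
- bicycle: volume 10, value 28
- desk+dresser: volume 9+4=13, value 8+5=13
Best: $36.

$36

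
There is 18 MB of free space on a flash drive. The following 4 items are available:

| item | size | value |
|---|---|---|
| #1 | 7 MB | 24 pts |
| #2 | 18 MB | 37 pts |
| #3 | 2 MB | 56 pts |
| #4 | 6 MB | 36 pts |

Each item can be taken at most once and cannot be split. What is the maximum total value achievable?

116 pts

Check high-value combinations within 18 MB:
- #1+#3+#4: size 7+2+6=15, value 24+56+36=116
- #3+#4: size 2+6=8, value 56+36=92
- #1+#3: size 7+2=9, value 24+56=80
- #1+#4: size 7+6=13, value 24+36=60
- #3: size 2, value 56
Best: 116 pts.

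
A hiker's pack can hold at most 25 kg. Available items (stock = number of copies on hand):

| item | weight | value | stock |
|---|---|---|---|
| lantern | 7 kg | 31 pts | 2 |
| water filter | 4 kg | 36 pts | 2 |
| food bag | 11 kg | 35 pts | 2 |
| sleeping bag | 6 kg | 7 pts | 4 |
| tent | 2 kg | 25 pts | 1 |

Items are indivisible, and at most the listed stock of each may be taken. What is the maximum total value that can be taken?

Top feasible selections:
- 2×lantern + 2×water filter + 1×tent: weight 24, value 159
- 1×lantern + 2×water filter + 1×sleeping bag + 1×tent: weight 23, value 135
- 2×lantern + 2×water filter: weight 22, value 134
- 2×water filter + 1×food bag + 1×tent: weight 21, value 132
Best: 159 pts.

159 pts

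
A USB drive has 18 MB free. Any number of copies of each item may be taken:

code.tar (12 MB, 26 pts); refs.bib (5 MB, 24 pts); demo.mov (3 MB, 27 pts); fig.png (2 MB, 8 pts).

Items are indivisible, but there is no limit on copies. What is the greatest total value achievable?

162 pts

Best value-per-unit is demo.mov at 27/3, and filling with it alone uses size 6×3=18. No mix of the others beats 6×27 = 162.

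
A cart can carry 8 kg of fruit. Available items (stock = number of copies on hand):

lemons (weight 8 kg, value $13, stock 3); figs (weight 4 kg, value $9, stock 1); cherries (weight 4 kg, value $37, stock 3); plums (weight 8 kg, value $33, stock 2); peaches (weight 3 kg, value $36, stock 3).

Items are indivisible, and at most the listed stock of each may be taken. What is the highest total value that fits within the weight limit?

Top feasible selections:
- 2×cherries: weight 8, value 74
- 1×cherries + 1×peaches: weight 7, value 73
- 2×peaches: weight 6, value 72
Best: $74.

$74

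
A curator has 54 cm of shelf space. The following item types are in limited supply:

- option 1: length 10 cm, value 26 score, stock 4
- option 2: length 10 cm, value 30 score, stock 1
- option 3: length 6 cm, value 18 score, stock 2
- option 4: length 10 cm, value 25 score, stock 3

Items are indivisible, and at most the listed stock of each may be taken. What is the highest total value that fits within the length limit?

Best selections within length 54 and stock limits:
- 3×option 1 + 1×option 2 + 2×option 3: length 52, value 144
- 2×option 1 + 1×option 2 + 2×option 3 + 1×option 4: length 52, value 143
- 1×option 1 + 1×option 2 + 2×option 3 + 2×option 4: length 52, value 142
- 1×option 2 + 2×option 3 + 3×option 4: length 52, value 141
Best: 144 score.

144 score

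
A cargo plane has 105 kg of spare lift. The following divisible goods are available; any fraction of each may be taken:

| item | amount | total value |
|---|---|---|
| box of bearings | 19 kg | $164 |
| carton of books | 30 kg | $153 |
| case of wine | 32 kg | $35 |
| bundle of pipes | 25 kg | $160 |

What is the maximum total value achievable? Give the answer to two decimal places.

510.91

Take in order of value per unit:
- box of bearings (164/19 per unit): all 19 → value 164, running total 164.00
- bundle of pipes (160/25 per unit): all 25 → value 160, running total 324.00
- carton of books (153/30 per unit): all 30 → value 153, running total 477.00
- case of wine (35/32 per unit): 31 of 32 → value 31×35/32 = 33.9063, running total 510.91
Total 510.91.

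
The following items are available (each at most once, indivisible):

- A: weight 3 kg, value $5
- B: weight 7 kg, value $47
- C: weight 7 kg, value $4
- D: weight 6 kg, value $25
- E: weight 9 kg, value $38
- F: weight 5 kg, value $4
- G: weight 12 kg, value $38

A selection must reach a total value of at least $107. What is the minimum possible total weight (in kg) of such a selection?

Subsets with value ≥ 107, sorted by total weight:
- B+D+E: weight 22, value 110
- A+B+D+E: weight 25, value 115
- B+D+G: weight 25, value 110
Minimum weight: 22 kg.

22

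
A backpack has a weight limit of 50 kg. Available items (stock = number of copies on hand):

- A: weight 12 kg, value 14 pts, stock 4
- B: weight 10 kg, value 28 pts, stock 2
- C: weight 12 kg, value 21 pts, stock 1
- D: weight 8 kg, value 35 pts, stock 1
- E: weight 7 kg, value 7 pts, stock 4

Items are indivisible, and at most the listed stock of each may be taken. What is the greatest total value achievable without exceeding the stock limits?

Best selections within weight 50 and stock limits:
- 2×B + 1×C + 1×D + 1×E: weight 47, value 119
- 2×B + 1×C + 1×D: weight 40, value 112
Best: 119 pts.

119 pts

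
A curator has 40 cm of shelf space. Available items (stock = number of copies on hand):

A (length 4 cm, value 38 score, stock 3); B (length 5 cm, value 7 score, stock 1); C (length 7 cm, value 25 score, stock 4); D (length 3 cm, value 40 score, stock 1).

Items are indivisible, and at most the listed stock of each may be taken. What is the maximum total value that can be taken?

229 score

Best selections within length 40 and stock limits:
- 3×A + 3×C + 1×D: length 36, value 229
- 2×A + 4×C + 1×D: length 39, value 216
- 3×A + 4×C: length 40, value 214
- 3×A + 1×B + 2×C + 1×D: length 34, value 211
Best: 229 score.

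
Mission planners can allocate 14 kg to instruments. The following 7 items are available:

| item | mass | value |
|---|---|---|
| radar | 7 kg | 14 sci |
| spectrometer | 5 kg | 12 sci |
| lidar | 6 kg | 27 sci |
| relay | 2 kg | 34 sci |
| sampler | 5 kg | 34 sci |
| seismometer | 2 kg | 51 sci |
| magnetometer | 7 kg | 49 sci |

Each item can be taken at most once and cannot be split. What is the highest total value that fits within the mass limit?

134 sci

This is a 0/1 knapsack; check combinations near the capacity.
- relay+seismometer+magnetometer: mass 2+2+7=11, value 34+51+49=134
- sampler+seismometer+magnetometer: mass 5+2+7=14, value 34+51+49=134
- spectrometer+relay+sampler+seismometer: mass 5+2+5+2=14, value 12+34+34+51=131
- relay+sampler+seismometer: mass 2+5+2=9, value 34+34+51=119
Best: 134 sci.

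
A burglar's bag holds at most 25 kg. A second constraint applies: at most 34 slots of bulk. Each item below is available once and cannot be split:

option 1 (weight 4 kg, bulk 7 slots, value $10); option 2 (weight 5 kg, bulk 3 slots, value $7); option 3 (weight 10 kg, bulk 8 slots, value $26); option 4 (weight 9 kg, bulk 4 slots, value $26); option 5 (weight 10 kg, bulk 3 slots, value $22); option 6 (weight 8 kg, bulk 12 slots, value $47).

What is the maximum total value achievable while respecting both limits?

Feasible sets respecting both limits:
- option 1+option 3+option 6: weight 22, bulk 27, value 83
- option 1+option 4+option 6: weight 21, bulk 23, value 83
- option 2+option 3+option 6: weight 23, bulk 23, value 80
Best: $83.

$83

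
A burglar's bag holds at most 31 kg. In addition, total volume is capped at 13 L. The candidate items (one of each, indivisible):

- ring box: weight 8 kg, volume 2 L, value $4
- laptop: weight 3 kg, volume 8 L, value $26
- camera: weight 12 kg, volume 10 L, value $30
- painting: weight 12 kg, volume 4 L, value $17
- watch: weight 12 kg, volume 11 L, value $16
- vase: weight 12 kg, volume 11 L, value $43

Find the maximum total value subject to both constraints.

$47

Feasible sets respecting both limits:
- ring box+vase: weight 20, volume 13, value 47
- laptop+painting: weight 15, volume 12, value 43
- vase: weight 12, volume 11, value 43
Best: $47.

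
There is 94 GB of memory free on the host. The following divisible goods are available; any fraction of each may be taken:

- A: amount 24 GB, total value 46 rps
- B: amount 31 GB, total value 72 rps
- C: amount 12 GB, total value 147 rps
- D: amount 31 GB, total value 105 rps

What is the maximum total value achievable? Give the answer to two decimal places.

362.33

Take in order of value per unit:
- C (147/12 per unit): all 12 → value 147, running total 147.00
- D (105/31 per unit): all 31 → value 105, running total 252.00
- B (72/31 per unit): all 31 → value 72, running total 324.00
- A (46/24 per unit): 20 of 24 → value 20×46/24 = 38.3333, running total 362.33
Total 362.33.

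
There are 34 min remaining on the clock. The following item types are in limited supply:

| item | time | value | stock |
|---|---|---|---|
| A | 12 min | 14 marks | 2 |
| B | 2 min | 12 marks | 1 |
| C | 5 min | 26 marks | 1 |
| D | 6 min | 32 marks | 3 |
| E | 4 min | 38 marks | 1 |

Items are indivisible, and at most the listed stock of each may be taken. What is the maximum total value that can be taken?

Best selections within time 34 and stock limits:
- 1×B + 1×C + 3×D + 1×E: time 29, value 172
- 1×C + 3×D + 1×E: time 27, value 160
- 1×A + 3×D + 1×E: time 34, value 148
- 1×B + 3×D + 1×E: time 24, value 146
Best: 172 marks.

172 marks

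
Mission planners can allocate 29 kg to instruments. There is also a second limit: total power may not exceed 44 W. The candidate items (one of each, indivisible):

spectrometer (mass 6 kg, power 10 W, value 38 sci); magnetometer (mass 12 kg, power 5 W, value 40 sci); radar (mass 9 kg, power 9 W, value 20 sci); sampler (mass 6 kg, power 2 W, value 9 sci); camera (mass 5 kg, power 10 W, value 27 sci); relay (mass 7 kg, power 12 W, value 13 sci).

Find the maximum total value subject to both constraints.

114 sci

Feasible sets respecting both limits:
- spectrometer+magnetometer+sampler+camera: mass 29, power 27, value 114
- spectrometer+magnetometer+camera: mass 23, power 25, value 105
- spectrometer+magnetometer+radar: mass 27, power 24, value 98
Best: 114 sci.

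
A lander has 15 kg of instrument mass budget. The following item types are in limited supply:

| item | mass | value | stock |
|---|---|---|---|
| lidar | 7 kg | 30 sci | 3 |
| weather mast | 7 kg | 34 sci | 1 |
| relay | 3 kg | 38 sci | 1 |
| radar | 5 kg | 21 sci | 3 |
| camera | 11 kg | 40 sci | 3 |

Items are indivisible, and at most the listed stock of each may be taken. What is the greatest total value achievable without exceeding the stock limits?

Best selections within mass 15 and stock limits:
- 1×weather mast + 1×relay + 1×radar: mass 15, value 93
- 1×lidar + 1×relay + 1×radar: mass 15, value 89
- 1×relay + 2×radar: mass 13, value 80
- 1×relay + 1×camera: mass 14, value 78
Best: 93 sci.

93 sci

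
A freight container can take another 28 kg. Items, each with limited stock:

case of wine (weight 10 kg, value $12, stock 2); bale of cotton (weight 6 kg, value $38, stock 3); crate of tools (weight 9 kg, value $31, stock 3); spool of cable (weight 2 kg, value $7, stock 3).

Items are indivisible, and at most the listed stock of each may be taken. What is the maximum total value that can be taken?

$145

Top feasible selections:
- 3×bale of cotton + 1×crate of tools: weight 27, value 145
- 3×bale of cotton + 3×spool of cable: weight 24, value 135
- 3×bale of cotton + 2×spool of cable: weight 22, value 128
Best: $145.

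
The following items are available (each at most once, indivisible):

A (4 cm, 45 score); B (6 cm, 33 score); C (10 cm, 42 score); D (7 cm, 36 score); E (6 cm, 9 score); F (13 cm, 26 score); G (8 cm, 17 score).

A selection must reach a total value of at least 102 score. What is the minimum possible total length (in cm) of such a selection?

17

Subsets with value ≥ 102, sorted by total length:
- A+B+D: length 17, value 114
- A+B+C: length 20, value 120
Minimum length: 17 cm.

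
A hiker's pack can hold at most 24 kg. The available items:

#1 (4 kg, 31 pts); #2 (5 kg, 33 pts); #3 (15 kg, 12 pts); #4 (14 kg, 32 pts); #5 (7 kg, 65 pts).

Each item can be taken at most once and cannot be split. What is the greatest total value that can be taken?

This is a 0/1 knapsack; check combinations near the capacity.
- #1+#2+#5: weight 4+5+7=16, value 31+33+65=129
- #2+#5: weight 5+7=12, value 33+65=98
- #4+#5: weight 14+7=21, value 32+65=97
- #1+#5: weight 4+7=11, value 31+65=96
- #1+#2+#4: weight 4+5+14=23, value 31+33+32=96
Best: 129 pts.

129 pts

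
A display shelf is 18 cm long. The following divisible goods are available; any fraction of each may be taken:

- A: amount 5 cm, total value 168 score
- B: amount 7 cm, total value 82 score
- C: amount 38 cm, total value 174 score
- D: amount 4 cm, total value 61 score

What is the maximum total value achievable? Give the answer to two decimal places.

Take in order of value per unit:
- A (168/5 per unit): all 5 → value 168, running total 168.00
- D (61/4 per unit): all 4 → value 61, running total 229.00
- B (82/7 per unit): all 7 → value 82, running total 311.00
- C (174/38 per unit): 2 of 38 → value 2×174/38 = 9.1579, running total 320.16
Total 320.16.

320.16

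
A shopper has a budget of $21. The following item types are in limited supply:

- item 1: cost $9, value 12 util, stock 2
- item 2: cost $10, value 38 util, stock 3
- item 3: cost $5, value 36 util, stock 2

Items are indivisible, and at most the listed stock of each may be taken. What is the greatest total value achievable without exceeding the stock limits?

110 util

Top feasible selections:
- 1×item 2 + 2×item 3: cost 20, value 110
- 1×item 1 + 2×item 3: cost 19, value 84
Best: 110 util.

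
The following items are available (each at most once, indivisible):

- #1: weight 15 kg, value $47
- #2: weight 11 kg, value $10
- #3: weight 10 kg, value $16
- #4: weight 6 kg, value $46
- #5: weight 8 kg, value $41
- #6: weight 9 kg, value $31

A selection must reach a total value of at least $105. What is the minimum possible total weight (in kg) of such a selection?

23

Subsets with value ≥ 105, sorted by total weight:
- #4+#5+#6: weight 23, value 118
- #1+#4+#5: weight 29, value 134
- #1+#4+#6: weight 30, value 124
Minimum weight: 23 kg.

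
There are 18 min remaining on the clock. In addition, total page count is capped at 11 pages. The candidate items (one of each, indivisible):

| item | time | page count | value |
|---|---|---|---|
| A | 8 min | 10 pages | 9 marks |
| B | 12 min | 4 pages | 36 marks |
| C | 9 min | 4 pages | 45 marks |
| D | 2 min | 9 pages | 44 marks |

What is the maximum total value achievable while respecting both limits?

Feasible sets respecting both limits:
- C: time 9, page count 4, value 45
- D: time 2, page count 9, value 44
- B: time 12, page count 4, value 36
Best: 45 marks.

45 marks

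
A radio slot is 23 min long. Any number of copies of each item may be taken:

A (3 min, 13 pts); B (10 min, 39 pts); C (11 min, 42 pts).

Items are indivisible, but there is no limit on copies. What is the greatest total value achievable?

94 pts

Best value-per-unit is A at 13/3; filling with it alone gives 7×13 = 91.
Optimal mix: 4×A + 1×C → duration 23, value 94.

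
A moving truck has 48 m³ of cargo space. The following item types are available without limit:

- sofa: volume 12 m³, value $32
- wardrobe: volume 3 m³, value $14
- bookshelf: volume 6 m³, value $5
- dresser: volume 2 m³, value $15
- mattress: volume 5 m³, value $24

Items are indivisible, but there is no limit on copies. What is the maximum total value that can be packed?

$360

Best value-per-unit is dresser at 15/2, and filling with it alone uses volume 24×2=48. No mix of the others beats 24×15 = 360.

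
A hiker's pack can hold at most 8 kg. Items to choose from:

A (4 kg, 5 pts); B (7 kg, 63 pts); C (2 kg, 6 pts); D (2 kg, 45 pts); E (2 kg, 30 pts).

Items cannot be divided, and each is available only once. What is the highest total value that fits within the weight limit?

This is a 0/1 knapsack; check combinations near the capacity.
- C+D+E: weight 2+2+2=6, value 6+45+30=81
- A+D+E: weight 4+2+2=8, value 5+45+30=80
- D+E: weight 2+2=4, value 45+30=75
- B: weight 7, value 63
Best: 81 pts.

81 pts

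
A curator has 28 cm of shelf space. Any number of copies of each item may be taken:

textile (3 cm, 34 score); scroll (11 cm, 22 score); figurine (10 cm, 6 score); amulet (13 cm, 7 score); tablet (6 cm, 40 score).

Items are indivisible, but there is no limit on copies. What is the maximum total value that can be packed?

306 score

Best value-per-unit is textile at 34/3, and filling with it alone uses length 9×3=27. No mix of the others beats 9×34 = 306.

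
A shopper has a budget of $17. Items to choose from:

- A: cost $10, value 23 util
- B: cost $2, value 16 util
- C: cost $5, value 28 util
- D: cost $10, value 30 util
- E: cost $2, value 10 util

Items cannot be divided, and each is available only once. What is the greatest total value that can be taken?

74 util

Check high-value combinations within $17:
- B+C+D: cost 2+5+10=17, value 16+28+30=74
- C+D+E: cost 5+10+2=17, value 28+30+10=68
- A+B+C: cost 10+2+5=17, value 23+16+28=67
- A+C+E: cost 10+5+2=17, value 23+28+10=61
- C+D: cost 5+10=15, value 28+30=58
Best: 74 util.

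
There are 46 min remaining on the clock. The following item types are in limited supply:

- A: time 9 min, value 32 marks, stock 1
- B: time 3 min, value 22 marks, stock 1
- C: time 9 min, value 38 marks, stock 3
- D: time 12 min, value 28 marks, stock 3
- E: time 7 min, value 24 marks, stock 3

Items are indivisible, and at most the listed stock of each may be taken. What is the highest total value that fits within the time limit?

Top feasible selections:
- 1×A + 1×B + 3×C + 1×E: time 46, value 192
- 1×B + 3×C + 2×E: time 44, value 184
- 1×A + 1×B + 2×C + 2×E: time 44, value 178
- 1×B + 2×C + 3×E: time 42, value 170
Best: 192 marks.

192 marks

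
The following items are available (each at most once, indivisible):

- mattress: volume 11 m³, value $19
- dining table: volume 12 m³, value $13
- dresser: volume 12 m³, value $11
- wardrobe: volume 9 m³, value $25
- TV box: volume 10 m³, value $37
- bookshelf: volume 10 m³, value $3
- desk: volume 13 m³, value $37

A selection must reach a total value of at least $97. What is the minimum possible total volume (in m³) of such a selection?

Subsets with value ≥ 97, sorted by total volume:
- wardrobe+TV box+desk: volume 32, value 99
- wardrobe+TV box+bookshelf+desk: volume 42, value 102
Minimum volume: 32 m³.

32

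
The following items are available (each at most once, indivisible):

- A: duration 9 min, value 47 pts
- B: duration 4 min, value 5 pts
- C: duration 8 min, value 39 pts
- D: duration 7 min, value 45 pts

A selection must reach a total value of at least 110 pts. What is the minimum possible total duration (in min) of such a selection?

24

Subsets with value ≥ 110, sorted by total duration:
- A+C+D: duration 24, value 131
- A+B+C+D: duration 28, value 136
Minimum duration: 24 min.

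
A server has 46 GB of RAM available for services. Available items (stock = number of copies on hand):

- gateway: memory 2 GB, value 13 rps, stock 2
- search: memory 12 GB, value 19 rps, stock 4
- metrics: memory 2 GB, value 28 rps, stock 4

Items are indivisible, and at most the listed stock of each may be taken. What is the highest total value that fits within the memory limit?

Top feasible selections:
- 1×gateway + 3×search + 4×metrics: memory 46, value 182
- 2×gateway + 2×search + 4×metrics: memory 36, value 176
Best: 182 rps.

182 rps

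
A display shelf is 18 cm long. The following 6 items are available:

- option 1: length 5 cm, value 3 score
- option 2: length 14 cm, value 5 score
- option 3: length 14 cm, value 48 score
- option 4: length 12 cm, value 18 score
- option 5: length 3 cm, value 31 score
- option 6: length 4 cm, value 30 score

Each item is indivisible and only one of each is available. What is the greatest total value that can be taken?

79 score

This is a 0/1 knapsack; check combinations near the capacity.
- option 3+option 5: length 14+3=17, value 48+31=79
- option 3+option 6: length 14+4=18, value 48+30=78
- option 1+option 5+option 6: length 5+3+4=12, value 3+31+30=64
- option 5+option 6: length 3+4=7, value 31+30=61
- option 4+option 5: length 12+3=15, value 18+31=49
Best: 79 score.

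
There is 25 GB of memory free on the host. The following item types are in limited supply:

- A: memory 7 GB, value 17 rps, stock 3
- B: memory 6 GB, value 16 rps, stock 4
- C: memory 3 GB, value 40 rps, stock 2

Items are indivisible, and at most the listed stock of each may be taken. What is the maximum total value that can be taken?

129 rps

Best selections within memory 25 and stock limits:
- 1×A + 2×B + 2×C: memory 25, value 129
- 3×B + 2×C: memory 24, value 128
- 2×A + 2×C: memory 20, value 114
- 1×A + 1×B + 2×C: memory 19, value 113
Best: 129 rps.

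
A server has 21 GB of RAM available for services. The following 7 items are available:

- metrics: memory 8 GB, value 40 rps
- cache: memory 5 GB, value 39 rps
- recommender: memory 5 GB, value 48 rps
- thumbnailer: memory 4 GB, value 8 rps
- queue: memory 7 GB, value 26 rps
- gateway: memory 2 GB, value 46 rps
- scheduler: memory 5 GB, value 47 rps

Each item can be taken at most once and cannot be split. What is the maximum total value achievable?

188 rps

This is a 0/1 knapsack; check combinations near the capacity.
- cache+recommender+thumbnailer+gateway+scheduler: memory 5+5+4+2+5=21, value 39+48+8+46+47=188
- metrics+recommender+gateway+scheduler: memory 8+5+2+5=20, value 40+48+46+47=181
- cache+recommender+gateway+scheduler: memory 5+5+2+5=17, value 39+48+46+47=180
Best: 188 rps.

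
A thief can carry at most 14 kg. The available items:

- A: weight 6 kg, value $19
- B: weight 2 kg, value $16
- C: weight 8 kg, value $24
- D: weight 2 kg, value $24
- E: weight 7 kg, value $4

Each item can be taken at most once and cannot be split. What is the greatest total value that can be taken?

This is a 0/1 knapsack; check combinations near the capacity.
- B+C+D: weight 2+8+2=12, value 16+24+24=64
- A+B+D: weight 6+2+2=10, value 19+16+24=59
- C+D: weight 8+2=10, value 24+24=48
Best: $64.

$64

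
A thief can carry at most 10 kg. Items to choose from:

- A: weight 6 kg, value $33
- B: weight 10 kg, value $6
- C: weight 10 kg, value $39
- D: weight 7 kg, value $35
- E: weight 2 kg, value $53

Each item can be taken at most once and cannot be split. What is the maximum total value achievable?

Check high-value combinations within 10 kg:
- D+E: weight 7+2=9, value 35+53=88
- A+E: weight 6+2=8, value 33+53=86
- E: weight 2, value 53
Best: $88.

$88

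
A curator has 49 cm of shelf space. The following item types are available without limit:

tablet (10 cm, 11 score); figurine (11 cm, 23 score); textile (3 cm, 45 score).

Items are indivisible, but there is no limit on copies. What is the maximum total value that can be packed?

720 score

Best value-per-unit is textile at 45/3, and filling with it alone uses length 16×3=48. No mix of the others beats 16×45 = 720.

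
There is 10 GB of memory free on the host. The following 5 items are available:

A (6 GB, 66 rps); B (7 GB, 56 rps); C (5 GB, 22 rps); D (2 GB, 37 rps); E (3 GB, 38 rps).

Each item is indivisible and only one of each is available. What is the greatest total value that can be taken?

Check high-value combinations within 10 GB:
- A+E: memory 6+3=9, value 66+38=104
- A+D: memory 6+2=8, value 66+37=103
- C+D+E: memory 5+2+3=10, value 22+37+38=97
Best: 104 rps.

104 rps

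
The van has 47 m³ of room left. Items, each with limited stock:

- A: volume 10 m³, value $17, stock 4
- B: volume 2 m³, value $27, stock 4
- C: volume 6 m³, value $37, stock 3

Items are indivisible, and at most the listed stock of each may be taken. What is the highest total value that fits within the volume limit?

$253

Best selections within volume 47 and stock limits:
- 2×A + 4×B + 3×C: volume 46, value 253
- 1×A + 4×B + 3×C: volume 36, value 236
Best: $253.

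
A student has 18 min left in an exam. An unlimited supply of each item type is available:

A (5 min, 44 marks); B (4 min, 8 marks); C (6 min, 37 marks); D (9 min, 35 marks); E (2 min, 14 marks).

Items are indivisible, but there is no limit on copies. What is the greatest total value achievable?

Best value-per-unit is A at 44/5; filling with it alone gives 3×44 = 132.
Optimal mix: 3×A + 1×E → time 17, value 146.

146 marks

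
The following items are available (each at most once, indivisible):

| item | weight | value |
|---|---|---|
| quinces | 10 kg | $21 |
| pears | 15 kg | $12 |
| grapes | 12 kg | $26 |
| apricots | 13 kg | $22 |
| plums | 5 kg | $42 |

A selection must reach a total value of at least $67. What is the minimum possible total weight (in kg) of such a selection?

Subsets with value ≥ 67, sorted by total weight:
- grapes+plums: weight 17, value 68
- quinces+grapes+plums: weight 27, value 89
- quinces+apricots+plums: weight 28, value 85
Minimum weight: 17 kg.

17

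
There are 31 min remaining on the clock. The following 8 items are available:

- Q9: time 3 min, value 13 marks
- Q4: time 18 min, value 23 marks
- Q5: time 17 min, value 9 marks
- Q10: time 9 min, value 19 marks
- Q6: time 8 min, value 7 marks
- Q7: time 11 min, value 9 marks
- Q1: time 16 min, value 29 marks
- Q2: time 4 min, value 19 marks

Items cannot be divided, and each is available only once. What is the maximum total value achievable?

This is a 0/1 knapsack; check combinations near the capacity.
- Q9+Q6+Q1+Q2: time 3+8+16+4=31, value 13+7+29+19=68
- Q10+Q1+Q2: time 9+16+4=29, value 19+29+19=67
- Q9+Q1+Q2: time 3+16+4=23, value 13+29+19=61
- Q9+Q10+Q1: time 3+9+16=28, value 13+19+29=61
Best: 68 marks.

68 marks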